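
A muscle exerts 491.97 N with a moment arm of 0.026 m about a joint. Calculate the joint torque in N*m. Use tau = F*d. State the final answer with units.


tau = F * d
tau = 491.97 * 0.026
tau = 12.7912 N*m

12.7912 N*m


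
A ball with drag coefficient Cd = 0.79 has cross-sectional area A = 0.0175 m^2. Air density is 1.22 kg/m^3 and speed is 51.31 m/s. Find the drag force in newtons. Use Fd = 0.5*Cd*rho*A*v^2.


Fd = 0.5 * Cd * rho * A * v^2
Fd = 0.5 * 0.79 * 1.22 * 0.0175 * 51.31^2
v^2 = 2632.7161
Fd = 0.5 * 0.79 * 1.22 * 0.0175 * 2632.7161 = 22.2024 N

22.2024 N


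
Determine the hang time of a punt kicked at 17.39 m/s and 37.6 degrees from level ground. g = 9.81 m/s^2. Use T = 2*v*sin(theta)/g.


T = 2*v*sin(theta)/g
sin(theta) = sin(37.6 deg) = 0.6101
T = 2*17.39*0.6101 / 9.81
T = 21.2208 / 9.81 = 2.1632 s

2.1632 s


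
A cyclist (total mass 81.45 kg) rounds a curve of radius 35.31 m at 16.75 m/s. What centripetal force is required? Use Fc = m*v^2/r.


Fc = m * v^2 / r
v^2 = 16.75^2 = 280.5625
Fc = 81.45 * 280.5625 / 35.31
Fc = 22851.8156 / 35.31 = 647.1769 N

647.1769 N


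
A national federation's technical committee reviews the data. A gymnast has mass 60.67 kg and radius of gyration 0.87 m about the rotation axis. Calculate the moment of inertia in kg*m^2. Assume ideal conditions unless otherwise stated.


I = m * k^2
I = 60.67 * 0.87^2
I = 60.67 * 0.7569 = 45.9211 kg*m^2

45.9211 kg*m^2


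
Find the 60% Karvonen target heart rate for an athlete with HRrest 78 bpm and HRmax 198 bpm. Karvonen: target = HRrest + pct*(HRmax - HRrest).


Target = HRrest + pct*(HRmax - HRrest)
Heart rate reserve = HRmax - HRrest = 198 - 78 = 120 bpm
Fraction = 60% = 0.6
Target = 78 + 0.6 * 120
Target = 78 + 72 = 150 bpm

150 bpm


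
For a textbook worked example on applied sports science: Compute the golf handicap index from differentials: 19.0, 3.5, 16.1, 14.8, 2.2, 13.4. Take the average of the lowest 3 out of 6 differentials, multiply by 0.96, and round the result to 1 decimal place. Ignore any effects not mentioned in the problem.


All differentials: 19.0, 3.5, 16.1, 14.8, 2.2, 13.4
Sorted: 2.2, 3.5, 13.4, 14.8, 16.1, 19.0
Best 3: 2.2, 3.5, 13.4
Average of best = 19.1 / 3 = 6.3667
Raw index = 6.3667 * 0.96 = 6.112
Handicap index = round(6.112, 1) = 6.1

6.1


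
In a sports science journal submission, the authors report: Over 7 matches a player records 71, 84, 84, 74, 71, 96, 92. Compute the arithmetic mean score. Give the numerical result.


Average = sum / n
Sum = 572
Average = 572 / 7 = 81.7143

81.7143


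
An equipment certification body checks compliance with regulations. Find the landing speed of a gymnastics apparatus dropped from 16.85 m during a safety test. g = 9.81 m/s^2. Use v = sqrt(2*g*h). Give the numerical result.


v = sqrt(2 * g * h)
v = sqrt(2 * 9.81 * 16.85)
v = sqrt(330.597) = 18.1823 m/s

18.1823 m/s


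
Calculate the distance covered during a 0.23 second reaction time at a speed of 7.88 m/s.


d = v * t
d = 7.88 * 0.23
d = 1.8124 m

1.8124 m


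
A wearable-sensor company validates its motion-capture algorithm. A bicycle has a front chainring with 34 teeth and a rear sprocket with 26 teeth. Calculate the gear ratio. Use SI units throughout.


GR = front_teeth / rear_teeth
GR = 34 / 26
GR = 1.3077

1.3077


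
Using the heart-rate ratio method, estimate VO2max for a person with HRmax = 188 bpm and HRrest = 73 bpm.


VO2max = 15.3 * HRmax / HRrest
VO2max = 15.3 * 188 / 73
VO2max = 2876.4 / 73 = 39.4027 mL/kg/min

39.4027 mL/kg/min


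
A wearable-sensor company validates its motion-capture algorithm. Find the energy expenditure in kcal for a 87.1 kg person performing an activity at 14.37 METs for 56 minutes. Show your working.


kcal = MET * mass * time_hr
Convert time: 56 min = 0.9333 hr
kcal = 14.37 * 87.1 * 0.9333
kcal = 1168.1852 kcal

1168.1852 kcal


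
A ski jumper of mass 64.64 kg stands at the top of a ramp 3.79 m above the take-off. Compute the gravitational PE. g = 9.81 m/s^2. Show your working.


PE = m * g * h
PE = 64.64 * 9.81 * 3.79
PE = 634.1184 * 3.79 = 2403.3087 J

2403.3087 J


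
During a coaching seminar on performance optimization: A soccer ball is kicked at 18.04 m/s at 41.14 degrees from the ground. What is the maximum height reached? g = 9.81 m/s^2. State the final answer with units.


H = (v*sin(theta))^2 / (2*g)
vy = v*sin(theta) = 18.04 * sin(41.14 deg) = 11.8685 m/s
H = vy^2 / (2*g) = 140.8622 / (2*9.81)
H = 140.8622 / 19.62 = 7.1795 m

7.1795 m


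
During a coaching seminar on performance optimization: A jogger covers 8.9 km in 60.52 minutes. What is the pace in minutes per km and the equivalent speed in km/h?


Pace = time / distance = 60.52 min / 8.9 km = 6.8 min/km
Speed = distance / time_in_hours = 8.9 / 1.0087 hr
Speed = 8.8235 km/h

6.8 min/km, 8.8235 km/h


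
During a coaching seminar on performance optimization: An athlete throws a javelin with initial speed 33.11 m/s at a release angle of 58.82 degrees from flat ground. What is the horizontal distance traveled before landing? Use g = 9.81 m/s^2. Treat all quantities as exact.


R = v^2 * sin(2*theta) / g
Convert angle to radians: theta = 58.82 deg = 1.0266 rad
sin(2*theta) = sin(2.0532) = 0.8859
R = 33.11^2 * 0.8859 / 9.81
R = 1096.2721 * 0.8859 / 9.81 = 98.9975 m

98.9975 m


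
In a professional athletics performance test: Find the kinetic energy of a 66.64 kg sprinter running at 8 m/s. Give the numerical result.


KE = 0.5 * m * v^2
KE = 0.5 * 66.64 * 8^2
KE = 0.5 * 66.64 * 64 = 2132.48 J

2132.48 J


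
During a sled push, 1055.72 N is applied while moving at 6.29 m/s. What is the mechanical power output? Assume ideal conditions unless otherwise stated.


P = F * v
P = 1055.72 * 6.29
P = 6640.4788 W

6640.4788 W


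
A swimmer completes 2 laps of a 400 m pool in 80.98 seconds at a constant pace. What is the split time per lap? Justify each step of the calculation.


Split time = total_time / n_laps = 80.98 / 2
Split time = 40.49 s per lap

40.49 s


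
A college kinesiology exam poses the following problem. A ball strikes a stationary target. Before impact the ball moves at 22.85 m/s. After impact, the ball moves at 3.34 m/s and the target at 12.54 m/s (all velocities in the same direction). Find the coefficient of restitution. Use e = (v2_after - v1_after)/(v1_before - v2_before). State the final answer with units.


e = (v2_after - v1_after) / (v1_before - v2_before)
Numerator = 12.54 - 3.34 = 9.2
Denominator = 22.85 - 0 = 22.85
e = 9.2 / 22.85 = 0.4026

0.4026


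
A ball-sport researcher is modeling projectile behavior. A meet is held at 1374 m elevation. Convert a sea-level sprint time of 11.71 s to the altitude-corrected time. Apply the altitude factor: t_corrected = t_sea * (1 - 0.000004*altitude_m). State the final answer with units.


Correction factor = 1 - 0.000004 * 1374 = 0.994504
t_corrected = t_sea * factor = 11.71 * 0.994504
t_corrected = 11.6456 s

11.6456 s


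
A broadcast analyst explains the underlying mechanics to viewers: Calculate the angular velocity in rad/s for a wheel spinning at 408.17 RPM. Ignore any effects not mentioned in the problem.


omega = RPM * 2 * pi / 60
omega = 408.17 * 2 * 3.14159 / 60
omega = 2564.6077 / 60 = 42.7435 rad/s

42.7435 rad/s


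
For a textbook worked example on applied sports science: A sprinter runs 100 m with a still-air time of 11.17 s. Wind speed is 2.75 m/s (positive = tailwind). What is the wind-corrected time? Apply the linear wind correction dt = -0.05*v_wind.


dt = -0.05 * v_wind = -0.05 * 2.75 = -0.1375 s
t_corrected = t_still + dt = 11.17 + (-0.1375)
t_corrected = 11.0325 s

11.0325 s


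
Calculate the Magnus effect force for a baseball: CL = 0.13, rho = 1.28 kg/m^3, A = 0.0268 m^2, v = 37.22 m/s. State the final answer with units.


FM = 0.5 * CL * rho * A * v^2
FM = 0.5 * 0.13 * 1.28 * 0.0268 * 37.22^2
v^2 = 1385.3284
FM = 0.5 * 0.13 * 1.28 * 0.0268 * 1385.3284 = 3.0889 N

3.0889 N


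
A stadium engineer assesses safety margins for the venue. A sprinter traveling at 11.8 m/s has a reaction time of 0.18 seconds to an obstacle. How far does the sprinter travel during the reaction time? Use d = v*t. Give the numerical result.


d = v * t
d = 11.8 * 0.18
d = 2.124 m

2.124 m


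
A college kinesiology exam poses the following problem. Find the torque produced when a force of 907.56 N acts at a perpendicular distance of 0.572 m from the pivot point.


tau = F * d
tau = 907.56 * 0.572
tau = 519.1243 N*m

519.1243 N*m


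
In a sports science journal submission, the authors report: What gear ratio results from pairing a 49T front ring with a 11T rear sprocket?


GR = front_teeth / rear_teeth
GR = 49 / 11
GR = 4.4545

4.4545


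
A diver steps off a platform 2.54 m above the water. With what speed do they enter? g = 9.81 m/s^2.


v = sqrt(2 * g * h)
v = sqrt(2 * 9.81 * 2.54)
v = sqrt(49.8348) = 7.0594 m/s

7.0594 m/s


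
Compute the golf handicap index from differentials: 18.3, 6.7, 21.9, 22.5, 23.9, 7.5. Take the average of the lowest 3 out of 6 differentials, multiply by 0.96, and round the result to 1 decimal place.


All differentials: 18.3, 6.7, 21.9, 22.5, 23.9, 7.5
Sorted: 6.7, 7.5, 18.3, 21.9, 22.5, 23.9
Best 3: 6.7, 7.5, 18.3
Average of best = 32.5 / 3 = 10.8333
Raw index = 10.8333 * 0.96 = 10.4
Handicap index = round(10.4, 1) = 10.4

10.4


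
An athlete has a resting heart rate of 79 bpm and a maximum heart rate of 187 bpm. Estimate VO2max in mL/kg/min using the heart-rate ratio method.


VO2max = 15.3 * HRmax / HRrest
VO2max = 15.3 * 187 / 79
VO2max = 2861.1 / 79 = 36.2165 mL/kg/min

36.2165 mL/kg/min


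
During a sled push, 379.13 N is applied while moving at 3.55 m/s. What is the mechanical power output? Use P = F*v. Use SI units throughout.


P = F * v
P = 379.13 * 3.55
P = 1345.9115 W

1345.9115 W


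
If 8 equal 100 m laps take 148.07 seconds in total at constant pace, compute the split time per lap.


Split time = total_time / n_laps = 148.07 / 8
Split time = 18.5087 s per lap

18.5087 s


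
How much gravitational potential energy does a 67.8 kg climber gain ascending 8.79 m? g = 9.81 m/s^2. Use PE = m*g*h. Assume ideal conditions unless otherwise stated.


PE = m * g * h
PE = 67.8 * 9.81 * 8.79
PE = 665.118 * 8.79 = 5846.3872 J

5846.3872 J


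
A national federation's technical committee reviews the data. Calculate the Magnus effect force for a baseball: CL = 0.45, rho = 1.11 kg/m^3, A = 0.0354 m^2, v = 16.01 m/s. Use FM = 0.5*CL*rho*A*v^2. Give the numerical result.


FM = 0.5 * CL * rho * A * v^2
FM = 0.5 * 0.45 * 1.11 * 0.0354 * 16.01^2
v^2 = 256.3201
FM = 0.5 * 0.45 * 1.11 * 0.0354 * 256.3201 = 2.2662 N

2.2662 N


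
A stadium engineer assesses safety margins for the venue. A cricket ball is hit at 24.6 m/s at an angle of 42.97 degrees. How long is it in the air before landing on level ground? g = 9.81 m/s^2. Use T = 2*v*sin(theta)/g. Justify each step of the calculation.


T = 2*v*sin(theta)/g
sin(theta) = sin(42.97 deg) = 0.6816
T = 2*24.6*0.6816 / 9.81
T = 33.5355 / 9.81 = 3.4185 s

3.4185 s


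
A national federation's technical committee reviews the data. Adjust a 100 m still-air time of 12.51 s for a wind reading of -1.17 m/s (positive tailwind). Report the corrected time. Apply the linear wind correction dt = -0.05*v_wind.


dt = -0.05 * v_wind = -0.05 * -1.17 = 0.0585 s
t_corrected = t_still + dt = 12.51 + (0.0585)
t_corrected = 12.5685 s

12.5685 s


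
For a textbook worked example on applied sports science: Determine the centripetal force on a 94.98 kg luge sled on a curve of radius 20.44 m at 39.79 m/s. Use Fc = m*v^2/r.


Fc = m * v^2 / r
v^2 = 39.79^2 = 1583.2441
Fc = 94.98 * 1583.2441 / 20.44
Fc = 150376.5246 / 20.44 = 7356.9728 N

7356.9728 N


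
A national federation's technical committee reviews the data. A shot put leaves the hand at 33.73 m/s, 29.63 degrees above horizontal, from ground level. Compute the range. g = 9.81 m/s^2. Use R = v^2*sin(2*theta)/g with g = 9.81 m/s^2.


R = v^2 * sin(2*theta) / g
Convert angle to radians: theta = 29.63 deg = 0.5171 rad
sin(2*theta) = sin(1.0343) = 0.8595
R = 33.73^2 * 0.8595 / 9.81
R = 1137.7129 * 0.8595 / 9.81 = 99.6798 m

99.6798 m


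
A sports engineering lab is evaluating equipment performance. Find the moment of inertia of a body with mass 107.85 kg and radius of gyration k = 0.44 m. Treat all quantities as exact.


I = m * k^2
I = 107.85 * 0.44^2
I = 107.85 * 0.1936 = 20.8798 kg*m^2

20.8798 kg*m^2


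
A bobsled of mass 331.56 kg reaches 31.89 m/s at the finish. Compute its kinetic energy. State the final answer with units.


KE = 0.5 * m * v^2
KE = 0.5 * 331.56 * 31.89^2
KE = 0.5 * 331.56 * 1016.9721 = 168593.6347 J

168593.6347 J


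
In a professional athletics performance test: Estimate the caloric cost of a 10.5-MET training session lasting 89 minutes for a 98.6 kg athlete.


kcal = MET * mass * time_hr
Convert time: 89 min = 1.4833 hr
kcal = 10.5 * 98.6 * 1.4833
kcal = 1535.695 kcal

1535.695 kcal


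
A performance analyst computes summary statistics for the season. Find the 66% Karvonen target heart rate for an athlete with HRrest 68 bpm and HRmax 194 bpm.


Target = HRrest + pct*(HRmax - HRrest)
Heart rate reserve = HRmax - HRrest = 194 - 68 = 126 bpm
Fraction = 66% = 0.66
Target = 68 + 0.66 * 126
Target = 68 + 83.16 = 151.16 bpm

151.16 bpm


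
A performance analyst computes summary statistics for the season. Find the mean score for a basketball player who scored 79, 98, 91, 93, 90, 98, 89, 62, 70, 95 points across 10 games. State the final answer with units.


Average = sum / n
Sum = 865
Average = 865 / 10 = 86.5

86.5


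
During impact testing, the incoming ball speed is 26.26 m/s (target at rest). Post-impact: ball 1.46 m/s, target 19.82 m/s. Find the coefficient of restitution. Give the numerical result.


e = (v2_after - v1_after) / (v1_before - v2_before)
Numerator = 19.82 - 1.46 = 18.36
Denominator = 26.26 - 0 = 26.26
e = 18.36 / 26.26 = 0.6992

0.6992


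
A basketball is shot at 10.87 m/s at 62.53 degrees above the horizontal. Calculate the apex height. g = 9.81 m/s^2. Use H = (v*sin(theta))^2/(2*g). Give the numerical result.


H = (v*sin(theta))^2 / (2*g)
vy = v*sin(theta) = 10.87 * sin(62.53 deg) = 9.6444 m/s
H = vy^2 / (2*g) = 93.0151 / (2*9.81)
H = 93.0151 / 19.62 = 4.7408 m

4.7408 m


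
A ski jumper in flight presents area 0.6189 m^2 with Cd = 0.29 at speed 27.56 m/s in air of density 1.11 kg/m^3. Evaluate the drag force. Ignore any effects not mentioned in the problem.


Fd = 0.5 * Cd * rho * A * v^2
Fd = 0.5 * 0.29 * 1.11 * 0.6189 * 27.56^2
v^2 = 759.5536
Fd = 0.5 * 0.29 * 1.11 * 0.6189 * 759.5536 = 75.6606 N

75.6606 N


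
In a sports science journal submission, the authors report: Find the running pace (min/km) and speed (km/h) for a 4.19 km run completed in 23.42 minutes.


Pace = time / distance = 23.42 min / 4.19 km = 5.5895 min/km
Speed = distance / time_in_hours = 4.19 / 0.3903 hr
Speed = 10.7344 km/h

5.5895 min/km, 10.7344 km/h


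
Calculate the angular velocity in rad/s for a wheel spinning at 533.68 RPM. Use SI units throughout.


omega = RPM * 2 * pi / 60
omega = 533.68 * 2 * 3.14159 / 60
omega = 3353.2103 / 60 = 55.8868 rad/s

55.8868 rad/s


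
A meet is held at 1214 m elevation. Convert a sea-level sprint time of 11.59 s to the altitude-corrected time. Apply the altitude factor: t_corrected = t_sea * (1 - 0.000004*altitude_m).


Correction factor = 1 - 0.000004 * 1214 = 0.995144
t_corrected = t_sea * factor = 11.59 * 0.995144
t_corrected = 11.5337 s

11.5337 s


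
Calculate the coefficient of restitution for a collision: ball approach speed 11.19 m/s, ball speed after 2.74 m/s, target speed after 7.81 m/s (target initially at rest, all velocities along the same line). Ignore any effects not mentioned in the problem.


e = (v2_after - v1_after) / (v1_before - v2_before)
Numerator = 7.81 - 2.74 = 5.07
Denominator = 11.19 - 0 = 11.19
e = 5.07 / 11.19 = 0.4531

0.4531


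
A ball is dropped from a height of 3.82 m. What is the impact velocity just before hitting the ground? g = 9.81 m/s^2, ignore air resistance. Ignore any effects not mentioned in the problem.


v = sqrt(2 * g * h)
v = sqrt(2 * 9.81 * 3.82)
v = sqrt(74.9484) = 8.6573 m/s

8.6573 m/s


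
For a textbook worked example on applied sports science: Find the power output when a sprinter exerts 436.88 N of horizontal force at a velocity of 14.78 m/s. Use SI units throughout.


P = F * v
P = 436.88 * 14.78
P = 6457.0864 W

6457.0864 W


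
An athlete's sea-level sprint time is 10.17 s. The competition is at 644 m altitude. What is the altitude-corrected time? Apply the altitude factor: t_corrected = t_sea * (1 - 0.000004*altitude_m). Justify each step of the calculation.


Correction factor = 1 - 0.000004 * 644 = 0.997424
t_corrected = t_sea * factor = 10.17 * 0.997424
t_corrected = 10.1438 s

10.1438 s


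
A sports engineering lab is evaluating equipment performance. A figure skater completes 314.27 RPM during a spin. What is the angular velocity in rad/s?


omega = RPM * 2 * pi / 60
omega = 314.27 * 2 * 3.14159 / 60
omega = 1974.6166 / 60 = 32.9103 rad/s

32.9103 rad/s


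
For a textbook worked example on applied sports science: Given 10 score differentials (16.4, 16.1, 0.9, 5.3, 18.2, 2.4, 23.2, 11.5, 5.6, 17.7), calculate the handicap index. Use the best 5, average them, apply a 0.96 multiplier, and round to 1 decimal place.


All differentials: 16.4, 16.1, 0.9, 5.3, 18.2, 2.4, 23.2, 11.5, 5.6, 17.7
Sorted: 0.9, 2.4, 5.3, 5.6, 11.5, 16.1, 16.4, 17.7, 18.2, 23.2
Best 5: 0.9, 2.4, 5.3, 5.6, 11.5
Average of best = 25.7 / 5 = 5.14
Raw index = 5.14 * 0.96 = 4.9344
Handicap index = round(4.9344, 1) = 4.9

4.9


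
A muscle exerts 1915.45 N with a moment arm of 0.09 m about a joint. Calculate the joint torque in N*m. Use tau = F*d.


tau = F * d
tau = 1915.45 * 0.09
tau = 172.3905 N*m

172.3905 N*m


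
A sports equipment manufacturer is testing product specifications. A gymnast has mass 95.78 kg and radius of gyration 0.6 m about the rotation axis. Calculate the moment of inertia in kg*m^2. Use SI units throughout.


I = m * k^2
I = 95.78 * 0.6^2
I = 95.78 * 0.36 = 34.4808 kg*m^2

34.4808 kg*m^2


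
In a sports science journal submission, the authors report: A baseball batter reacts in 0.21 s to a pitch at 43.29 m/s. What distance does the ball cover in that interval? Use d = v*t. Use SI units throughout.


d = v * t
d = 43.29 * 0.21
d = 9.0909 m

9.0909 m


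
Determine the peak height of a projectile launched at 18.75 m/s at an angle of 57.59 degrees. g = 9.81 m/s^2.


H = (v*sin(theta))^2 / (2*g)
vy = v*sin(theta) = 18.75 * sin(57.59 deg) = 15.8294 m/s
H = vy^2 / (2*g) = 250.5697 / (2*9.81)
H = 250.5697 / 19.62 = 12.7711 m

12.7711 m


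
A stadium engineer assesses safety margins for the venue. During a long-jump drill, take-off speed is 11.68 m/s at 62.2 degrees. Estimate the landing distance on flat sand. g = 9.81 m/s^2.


R = v^2 * sin(2*theta) / g
Convert angle to radians: theta = 62.2 deg = 1.0856 rad
sin(2*theta) = sin(2.1712) = 0.8251
R = 11.68^2 * 0.8251 / 9.81
R = 136.4224 * 0.8251 / 9.81 = 11.4744 m

11.4744 m


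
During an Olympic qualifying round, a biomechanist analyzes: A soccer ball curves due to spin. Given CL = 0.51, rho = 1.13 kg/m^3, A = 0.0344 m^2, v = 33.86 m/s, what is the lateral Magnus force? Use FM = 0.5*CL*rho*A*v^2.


FM = 0.5 * CL * rho * A * v^2
FM = 0.5 * 0.51 * 1.13 * 0.0344 * 33.86^2
v^2 = 1146.4996
FM = 0.5 * 0.51 * 1.13 * 0.0344 * 1146.4996 = 11.3645 N

11.3645 N


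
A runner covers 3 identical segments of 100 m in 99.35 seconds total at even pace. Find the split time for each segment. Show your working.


Split time = total_time / n_laps = 99.35 / 3
Split time = 33.1167 s per lap

33.1167 s


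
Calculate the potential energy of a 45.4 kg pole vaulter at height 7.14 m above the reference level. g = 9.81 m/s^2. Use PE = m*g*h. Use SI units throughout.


PE = m * g * h
PE = 45.4 * 9.81 * 7.14
PE = 445.374 * 7.14 = 3179.9704 J

3179.9704 J


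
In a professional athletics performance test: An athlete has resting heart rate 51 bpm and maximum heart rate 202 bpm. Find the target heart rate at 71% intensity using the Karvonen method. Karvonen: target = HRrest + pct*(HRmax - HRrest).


Target = HRrest + pct*(HRmax - HRrest)
Heart rate reserve = HRmax - HRrest = 202 - 51 = 151 bpm
Fraction = 71% = 0.71
Target = 51 + 0.71 * 151
Target = 51 + 107.21 = 158.21 bpm

158.21 bpm


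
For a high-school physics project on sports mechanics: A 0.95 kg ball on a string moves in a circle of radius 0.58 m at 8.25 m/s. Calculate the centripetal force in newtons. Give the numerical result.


Fc = m * v^2 / r
v^2 = 8.25^2 = 68.0625
Fc = 0.95 * 68.0625 / 0.58
Fc = 64.6594 / 0.58 = 111.4817 N

111.4817 N


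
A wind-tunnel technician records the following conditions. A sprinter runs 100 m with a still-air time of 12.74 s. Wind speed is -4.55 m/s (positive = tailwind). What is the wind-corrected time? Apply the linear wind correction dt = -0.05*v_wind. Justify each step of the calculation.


dt = -0.05 * v_wind = -0.05 * -4.55 = 0.2275 s
t_corrected = t_still + dt = 12.74 + (0.2275)
t_corrected = 12.9675 s

12.9675 s


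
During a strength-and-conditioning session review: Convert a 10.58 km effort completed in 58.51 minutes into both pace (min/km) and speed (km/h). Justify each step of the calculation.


Pace = time / distance = 58.51 min / 10.58 km = 5.5302 min/km
Speed = distance / time_in_hours = 10.58 / 0.9752 hr
Speed = 10.8494 km/h

5.5302 min/km, 10.8494 km/h


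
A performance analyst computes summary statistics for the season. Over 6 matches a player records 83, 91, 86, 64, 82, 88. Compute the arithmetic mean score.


Average = sum / n
Sum = 494
Average = 494 / 6 = 82.3333

82.3333


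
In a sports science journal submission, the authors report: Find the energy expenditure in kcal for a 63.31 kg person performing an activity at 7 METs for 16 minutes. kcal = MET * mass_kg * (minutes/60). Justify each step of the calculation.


kcal = MET * mass * time_hr
Convert time: 16 min = 0.2667 hr
kcal = 7 * 63.31 * 0.2667
kcal = 118.1787 kcal

118.1787 kcal


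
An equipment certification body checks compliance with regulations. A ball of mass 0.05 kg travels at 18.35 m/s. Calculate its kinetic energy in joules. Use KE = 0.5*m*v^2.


KE = 0.5 * m * v^2
KE = 0.5 * 0.05 * 18.35^2
KE = 0.5 * 0.05 * 336.7225 = 8.4181 J

8.4181 J


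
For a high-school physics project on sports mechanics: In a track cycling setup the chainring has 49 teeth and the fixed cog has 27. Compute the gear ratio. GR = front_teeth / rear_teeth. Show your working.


GR = front_teeth / rear_teeth
GR = 49 / 27
GR = 1.8148

1.8148


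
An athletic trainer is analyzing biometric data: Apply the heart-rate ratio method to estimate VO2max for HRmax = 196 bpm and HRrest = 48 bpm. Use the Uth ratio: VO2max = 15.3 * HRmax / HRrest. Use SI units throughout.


VO2max = 15.3 * HRmax / HRrest
VO2max = 15.3 * 196 / 48
VO2max = 2998.8 / 48 = 62.475 mL/kg/min

62.475 mL/kg/min


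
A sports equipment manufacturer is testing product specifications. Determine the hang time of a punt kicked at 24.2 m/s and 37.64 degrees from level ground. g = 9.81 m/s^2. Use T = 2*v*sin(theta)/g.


T = 2*v*sin(theta)/g
sin(theta) = sin(37.64 deg) = 0.6107
T = 2*24.2*0.6107 / 9.81
T = 29.5578 / 9.81 = 3.013 s

3.013 s


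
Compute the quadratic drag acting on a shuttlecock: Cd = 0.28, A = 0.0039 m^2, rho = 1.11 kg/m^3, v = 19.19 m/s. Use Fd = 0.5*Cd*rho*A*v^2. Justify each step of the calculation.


Fd = 0.5 * Cd * rho * A * v^2
Fd = 0.5 * 0.28 * 1.11 * 0.0039 * 19.19^2
v^2 = 368.2561
Fd = 0.5 * 0.28 * 1.11 * 0.0039 * 368.2561 = 0.2232 N

0.2232 N


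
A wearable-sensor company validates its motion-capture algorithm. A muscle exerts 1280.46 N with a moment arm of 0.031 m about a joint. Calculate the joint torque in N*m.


tau = F * d
tau = 1280.46 * 0.031
tau = 39.6943 N*m

39.6943 N*m


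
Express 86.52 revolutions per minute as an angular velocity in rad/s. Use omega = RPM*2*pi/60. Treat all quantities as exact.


omega = RPM * 2 * pi / 60
omega = 86.52 * 2 * 3.14159 / 60
omega = 543.6212 / 60 = 9.0604 rad/s

9.0604 rad/s


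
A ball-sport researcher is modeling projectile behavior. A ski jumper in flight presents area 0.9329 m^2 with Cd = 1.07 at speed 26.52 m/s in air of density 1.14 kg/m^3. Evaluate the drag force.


Fd = 0.5 * Cd * rho * A * v^2
Fd = 0.5 * 1.07 * 1.14 * 0.9329 * 26.52^2
v^2 = 703.3104
Fd = 0.5 * 1.07 * 1.14 * 0.9329 * 703.3104 = 400.1665 N

400.1665 N


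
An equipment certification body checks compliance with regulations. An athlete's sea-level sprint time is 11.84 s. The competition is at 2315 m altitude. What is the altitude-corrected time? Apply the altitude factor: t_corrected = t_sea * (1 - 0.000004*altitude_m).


Correction factor = 1 - 0.000004 * 2315 = 0.99074
t_corrected = t_sea * factor = 11.84 * 0.99074
t_corrected = 11.7304 s

11.7304 s


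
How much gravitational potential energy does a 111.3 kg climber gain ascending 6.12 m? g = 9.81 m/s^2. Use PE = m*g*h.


PE = m * g * h
PE = 111.3 * 9.81 * 6.12
PE = 1091.853 * 6.12 = 6682.1404 J

6682.1404 J


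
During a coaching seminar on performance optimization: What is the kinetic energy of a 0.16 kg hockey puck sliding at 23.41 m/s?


KE = 0.5 * m * v^2
KE = 0.5 * 0.16 * 23.41^2
KE = 0.5 * 0.16 * 548.0281 = 43.8422 J

43.8422 J


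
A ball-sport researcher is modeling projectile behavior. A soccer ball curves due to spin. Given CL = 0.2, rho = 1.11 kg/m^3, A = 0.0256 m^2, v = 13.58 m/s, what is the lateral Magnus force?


FM = 0.5 * CL * rho * A * v^2
FM = 0.5 * 0.2 * 1.11 * 0.0256 * 13.58^2
v^2 = 184.4164
FM = 0.5 * 0.2 * 1.11 * 0.0256 * 184.4164 = 0.524 N

0.524 N


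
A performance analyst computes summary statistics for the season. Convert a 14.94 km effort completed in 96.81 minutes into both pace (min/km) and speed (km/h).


Pace = time / distance = 96.81 min / 14.94 km = 6.4799 min/km
Speed = distance / time_in_hours = 14.94 / 1.6135 hr
Speed = 9.2594 km/h

6.4799 min/km, 9.2594 km/h


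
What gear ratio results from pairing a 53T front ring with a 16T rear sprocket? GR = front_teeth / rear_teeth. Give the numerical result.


GR = front_teeth / rear_teeth
GR = 53 / 16
GR = 3.3125

3.3125


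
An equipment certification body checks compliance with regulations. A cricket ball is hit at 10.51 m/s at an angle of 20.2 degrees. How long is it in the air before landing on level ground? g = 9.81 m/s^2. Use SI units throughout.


T = 2*v*sin(theta)/g
sin(theta) = sin(20.2 deg) = 0.3453
T = 2*10.51*0.3453 / 9.81
T = 7.2582 / 9.81 = 0.7399 s

0.7399 s


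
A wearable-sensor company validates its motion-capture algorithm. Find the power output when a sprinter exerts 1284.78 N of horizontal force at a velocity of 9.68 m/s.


P = F * v
P = 1284.78 * 9.68
P = 12436.6704 W

12436.6704 W


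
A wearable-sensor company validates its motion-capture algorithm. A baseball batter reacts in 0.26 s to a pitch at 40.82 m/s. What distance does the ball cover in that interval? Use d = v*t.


d = v * t
d = 40.82 * 0.26
d = 10.6132 m

10.6132 m


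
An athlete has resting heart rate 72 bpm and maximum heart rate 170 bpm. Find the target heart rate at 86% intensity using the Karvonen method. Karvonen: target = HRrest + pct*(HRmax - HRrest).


Target = HRrest + pct*(HRmax - HRrest)
Heart rate reserve = HRmax - HRrest = 170 - 72 = 98 bpm
Fraction = 86% = 0.86
Target = 72 + 0.86 * 98
Target = 72 + 84.28 = 156.28 bpm

156.28 bpm


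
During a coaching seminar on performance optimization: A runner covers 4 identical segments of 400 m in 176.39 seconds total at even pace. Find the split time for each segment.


Split time = total_time / n_laps = 176.39 / 4
Split time = 44.0975 s per lap

44.0975 s


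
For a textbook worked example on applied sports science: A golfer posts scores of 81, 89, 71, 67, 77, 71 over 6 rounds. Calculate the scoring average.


Average = sum / n
Sum = 456
Average = 456 / 6 = 76

76


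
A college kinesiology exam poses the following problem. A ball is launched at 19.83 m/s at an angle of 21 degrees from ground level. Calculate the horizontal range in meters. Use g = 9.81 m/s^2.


R = v^2 * sin(2*theta) / g
Convert angle to radians: theta = 21 deg = 0.3665 rad
sin(2*theta) = sin(0.733) = 0.6691
R = 19.83^2 * 0.6691 / 9.81
R = 393.2289 * 0.6691 / 9.81 = 26.8218 m

26.8218 m


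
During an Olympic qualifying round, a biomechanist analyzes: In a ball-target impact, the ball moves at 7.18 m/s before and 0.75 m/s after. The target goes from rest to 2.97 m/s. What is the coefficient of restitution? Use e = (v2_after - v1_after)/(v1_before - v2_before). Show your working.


e = (v2_after - v1_after) / (v1_before - v2_before)
Numerator = 2.97 - 0.75 = 2.22
Denominator = 7.18 - 0 = 7.18
e = 2.22 / 7.18 = 0.3092

0.3092


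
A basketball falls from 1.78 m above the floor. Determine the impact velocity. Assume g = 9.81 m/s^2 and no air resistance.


v = sqrt(2 * g * h)
v = sqrt(2 * 9.81 * 1.78)
v = sqrt(34.9236) = 5.9096 m/s

5.9096 m/s


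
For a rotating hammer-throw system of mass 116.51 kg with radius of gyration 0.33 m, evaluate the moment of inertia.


I = m * k^2
I = 116.51 * 0.33^2
I = 116.51 * 0.1089 = 12.6879 kg*m^2

12.6879 kg*m^2


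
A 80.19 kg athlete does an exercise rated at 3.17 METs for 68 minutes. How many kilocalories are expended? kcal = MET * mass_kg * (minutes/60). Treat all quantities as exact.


kcal = MET * mass * time_hr
Convert time: 68 min = 1.1333 hr
kcal = 3.17 * 80.19 * 1.1333
kcal = 288.0959 kcal

288.0959 kcal


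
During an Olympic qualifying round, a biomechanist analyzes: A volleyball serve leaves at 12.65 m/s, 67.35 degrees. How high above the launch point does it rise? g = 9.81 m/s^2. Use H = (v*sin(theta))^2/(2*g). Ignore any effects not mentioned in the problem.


H = (v*sin(theta))^2 / (2*g)
vy = v*sin(theta) = 12.65 * sin(67.35 deg) = 11.6744 m/s
H = vy^2 / (2*g) = 136.2907 / (2*9.81)
H = 136.2907 / 19.62 = 6.9465 m

6.9465 m


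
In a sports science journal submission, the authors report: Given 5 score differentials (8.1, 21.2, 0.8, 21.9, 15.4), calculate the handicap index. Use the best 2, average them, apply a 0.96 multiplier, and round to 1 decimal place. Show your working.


All differentials: 8.1, 21.2, 0.8, 21.9, 15.4
Sorted: 0.8, 8.1, 15.4, 21.2, 21.9
Best 2: 0.8, 8.1
Average of best = 8.9 / 2 = 4.45
Raw index = 4.45 * 0.96 = 4.272
Handicap index = round(4.272, 1) = 4.3

4.3


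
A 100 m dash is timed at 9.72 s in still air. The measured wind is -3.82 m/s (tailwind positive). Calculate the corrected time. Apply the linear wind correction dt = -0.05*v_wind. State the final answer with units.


dt = -0.05 * v_wind = -0.05 * -3.82 = 0.191 s
t_corrected = t_still + dt = 9.72 + (0.191)
t_corrected = 9.911 s

9.911 s


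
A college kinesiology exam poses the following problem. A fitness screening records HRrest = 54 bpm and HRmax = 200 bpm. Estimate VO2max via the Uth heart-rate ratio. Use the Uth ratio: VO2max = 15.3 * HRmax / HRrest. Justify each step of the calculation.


VO2max = 15.3 * HRmax / HRrest
VO2max = 15.3 * 200 / 54
VO2max = 3060 / 54 = 56.6667 mL/kg/min

56.6667 mL/kg/min


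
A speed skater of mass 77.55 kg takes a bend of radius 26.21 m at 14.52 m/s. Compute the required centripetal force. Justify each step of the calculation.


Fc = m * v^2 / r
v^2 = 14.52^2 = 210.8304
Fc = 77.55 * 210.8304 / 26.21
Fc = 16349.8975 / 26.21 = 623.8038 N

623.8038 N


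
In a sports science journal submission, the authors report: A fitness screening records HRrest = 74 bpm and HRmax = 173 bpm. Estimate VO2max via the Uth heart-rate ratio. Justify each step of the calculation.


VO2max = 15.3 * HRmax / HRrest
VO2max = 15.3 * 173 / 74
VO2max = 2646.9 / 74 = 35.7689 mL/kg/min

35.7689 mL/kg/min


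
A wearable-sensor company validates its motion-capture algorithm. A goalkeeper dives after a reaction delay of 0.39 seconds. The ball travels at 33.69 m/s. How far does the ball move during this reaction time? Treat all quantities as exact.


d = v * t
d = 33.69 * 0.39
d = 13.1391 m

13.1391 m


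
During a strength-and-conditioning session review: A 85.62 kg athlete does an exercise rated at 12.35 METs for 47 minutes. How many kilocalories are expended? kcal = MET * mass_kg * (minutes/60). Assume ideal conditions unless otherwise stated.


kcal = MET * mass * time_hr
Convert time: 47 min = 0.7833 hr
kcal = 12.35 * 85.62 * 0.7833
kcal = 828.3021 kcal

828.3021 kcal


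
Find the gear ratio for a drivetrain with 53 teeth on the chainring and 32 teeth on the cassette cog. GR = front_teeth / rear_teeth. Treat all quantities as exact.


GR = front_teeth / rear_teeth
GR = 53 / 32
GR = 1.6562

1.6562


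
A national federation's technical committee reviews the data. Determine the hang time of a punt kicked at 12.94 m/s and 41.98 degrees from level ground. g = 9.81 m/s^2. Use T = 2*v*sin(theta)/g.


T = 2*v*sin(theta)/g
sin(theta) = sin(41.98 deg) = 0.6689
T = 2*12.94*0.6689 / 9.81
T = 17.3104 / 9.81 = 1.7646 s

1.7646 s


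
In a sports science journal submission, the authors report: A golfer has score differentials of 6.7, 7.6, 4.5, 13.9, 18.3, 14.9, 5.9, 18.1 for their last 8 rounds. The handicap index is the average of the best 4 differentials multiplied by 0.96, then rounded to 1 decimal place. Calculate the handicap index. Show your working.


All differentials: 6.7, 7.6, 4.5, 13.9, 18.3, 14.9, 5.9, 18.1
Sorted: 4.5, 5.9, 6.7, 7.6, 13.9, 14.9, 18.1, 18.3
Best 4: 4.5, 5.9, 6.7, 7.6
Average of best = 24.7 / 4 = 6.175
Raw index = 6.175 * 0.96 = 5.928
Handicap index = round(5.928, 1) = 5.9

5.9


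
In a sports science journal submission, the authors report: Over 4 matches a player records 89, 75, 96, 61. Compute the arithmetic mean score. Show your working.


Average = sum / n
Sum = 321
Average = 321 / 4 = 80.25

80.25


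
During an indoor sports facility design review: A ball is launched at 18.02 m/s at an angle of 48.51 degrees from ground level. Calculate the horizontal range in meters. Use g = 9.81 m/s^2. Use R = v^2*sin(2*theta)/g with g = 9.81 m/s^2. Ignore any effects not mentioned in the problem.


R = v^2 * sin(2*theta) / g
Convert angle to radians: theta = 48.51 deg = 0.8467 rad
sin(2*theta) = sin(1.6933) = 0.9925
R = 18.02^2 * 0.9925 / 9.81
R = 324.7204 * 0.9925 / 9.81 = 32.8528 m

32.8528 m


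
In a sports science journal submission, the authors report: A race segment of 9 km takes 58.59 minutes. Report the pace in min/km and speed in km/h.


Pace = time / distance = 58.59 min / 9 km = 6.51 min/km
Speed = distance / time_in_hours = 9 / 0.9765 hr
Speed = 9.2166 km/h

6.51 min/km, 9.2166 km/h


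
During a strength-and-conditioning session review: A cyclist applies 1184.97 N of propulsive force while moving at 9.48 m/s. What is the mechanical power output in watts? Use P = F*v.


P = F * v
P = 1184.97 * 9.48
P = 11233.5156 W

11233.5156 W


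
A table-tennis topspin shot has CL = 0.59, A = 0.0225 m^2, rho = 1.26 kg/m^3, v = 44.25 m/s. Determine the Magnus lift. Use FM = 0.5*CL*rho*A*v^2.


FM = 0.5 * CL * rho * A * v^2
FM = 0.5 * 0.59 * 1.26 * 0.0225 * 44.25^2
v^2 = 1958.0625
FM = 0.5 * 0.59 * 1.26 * 0.0225 * 1958.0625 = 16.3758 N

16.3758 N


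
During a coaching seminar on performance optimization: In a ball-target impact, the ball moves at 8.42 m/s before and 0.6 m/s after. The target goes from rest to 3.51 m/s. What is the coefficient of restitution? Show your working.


e = (v2_after - v1_after) / (v1_before - v2_before)
Numerator = 3.51 - 0.6 = 2.91
Denominator = 8.42 - 0 = 8.42
e = 2.91 / 8.42 = 0.3456

0.3456


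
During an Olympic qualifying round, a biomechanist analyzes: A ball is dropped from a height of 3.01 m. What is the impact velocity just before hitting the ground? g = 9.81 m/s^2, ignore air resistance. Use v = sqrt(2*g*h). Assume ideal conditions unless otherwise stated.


v = sqrt(2 * g * h)
v = sqrt(2 * 9.81 * 3.01)
v = sqrt(59.0562) = 7.6848 m/s

7.6848 m/s


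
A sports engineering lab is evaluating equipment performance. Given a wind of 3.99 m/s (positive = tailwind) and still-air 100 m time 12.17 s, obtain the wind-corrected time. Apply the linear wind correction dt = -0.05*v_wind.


dt = -0.05 * v_wind = -0.05 * 3.99 = -0.1995 s
t_corrected = t_still + dt = 12.17 + (-0.1995)
t_corrected = 11.9705 s

11.9705 s


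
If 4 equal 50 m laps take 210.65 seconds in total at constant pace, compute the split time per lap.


Split time = total_time / n_laps = 210.65 / 4
Split time = 52.6625 s per lap

52.6625 s


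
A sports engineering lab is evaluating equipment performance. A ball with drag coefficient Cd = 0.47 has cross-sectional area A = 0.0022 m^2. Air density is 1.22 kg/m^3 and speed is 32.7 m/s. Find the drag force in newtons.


Fd = 0.5 * Cd * rho * A * v^2
Fd = 0.5 * 0.47 * 1.22 * 0.0022 * 32.7^2
v^2 = 1069.29
Fd = 0.5 * 0.47 * 1.22 * 0.0022 * 1069.29 = 0.6744 N

0.6744 N


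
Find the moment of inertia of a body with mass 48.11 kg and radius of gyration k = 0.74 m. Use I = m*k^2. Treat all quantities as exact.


I = m * k^2
I = 48.11 * 0.74^2
I = 48.11 * 0.5476 = 26.345 kg*m^2

26.345 kg*m^2


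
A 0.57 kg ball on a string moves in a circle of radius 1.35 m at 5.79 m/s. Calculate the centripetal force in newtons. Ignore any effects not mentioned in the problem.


Fc = m * v^2 / r
v^2 = 5.79^2 = 33.5241
Fc = 0.57 * 33.5241 / 1.35
Fc = 19.1087 / 1.35 = 14.1546 N

14.1546 N


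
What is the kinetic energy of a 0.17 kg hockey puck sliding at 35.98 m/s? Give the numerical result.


KE = 0.5 * m * v^2
KE = 0.5 * 0.17 * 35.98^2
KE = 0.5 * 0.17 * 1294.5604 = 110.0376 J

110.0376 J


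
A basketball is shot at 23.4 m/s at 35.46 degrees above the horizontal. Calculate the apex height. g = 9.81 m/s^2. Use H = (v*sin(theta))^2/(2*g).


H = (v*sin(theta))^2 / (2*g)
vy = v*sin(theta) = 23.4 * sin(35.46 deg) = 13.5751 m/s
H = vy^2 / (2*g) = 184.2846 / (2*9.81)
H = 184.2846 / 19.62 = 9.3927 m

9.3927 m


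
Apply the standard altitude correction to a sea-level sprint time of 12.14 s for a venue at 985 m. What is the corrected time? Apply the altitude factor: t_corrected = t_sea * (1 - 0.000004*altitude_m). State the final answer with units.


Correction factor = 1 - 0.000004 * 985 = 0.99606
t_corrected = t_sea * factor = 12.14 * 0.99606
t_corrected = 12.0922 s

12.0922 s


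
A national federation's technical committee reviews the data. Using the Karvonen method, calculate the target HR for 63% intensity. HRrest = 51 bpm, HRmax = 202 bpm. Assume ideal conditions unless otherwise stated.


Target = HRrest + pct*(HRmax - HRrest)
Heart rate reserve = HRmax - HRrest = 202 - 51 = 151 bpm
Fraction = 63% = 0.63
Target = 51 + 0.63 * 151
Target = 51 + 95.13 = 146.13 bpm

146.13 bpm


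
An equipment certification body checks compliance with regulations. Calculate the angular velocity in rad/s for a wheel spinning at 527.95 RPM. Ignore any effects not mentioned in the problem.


omega = RPM * 2 * pi / 60
omega = 527.95 * 2 * 3.14159 / 60
omega = 3317.2077 / 60 = 55.2868 rad/s

55.2868 rad/s


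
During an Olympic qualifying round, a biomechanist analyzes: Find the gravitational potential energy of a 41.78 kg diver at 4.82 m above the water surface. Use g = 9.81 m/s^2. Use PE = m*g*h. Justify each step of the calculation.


PE = m * g * h
PE = 41.78 * 9.81 * 4.82
PE = 409.8618 * 4.82 = 1975.5339 J

1975.5339 J


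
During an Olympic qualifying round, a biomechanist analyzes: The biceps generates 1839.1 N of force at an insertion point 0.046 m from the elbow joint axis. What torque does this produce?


tau = F * d
tau = 1839.1 * 0.046
tau = 84.5986 N*m

84.5986 N*m
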